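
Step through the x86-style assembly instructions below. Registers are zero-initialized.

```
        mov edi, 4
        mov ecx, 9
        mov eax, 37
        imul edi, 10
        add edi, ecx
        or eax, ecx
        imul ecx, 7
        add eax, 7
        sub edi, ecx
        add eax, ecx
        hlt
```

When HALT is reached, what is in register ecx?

63

mov edi, 4 → edi=4
mov ecx, 9 → ecx=9
mov eax, 37 → eax=37
imul edi, 10 → edi=4*10=40
add edi, ecx → edi=40+9=49
or eax, ecx → eax=37|9=45
imul ecx, 7 → ecx=9*7=63
add eax, 7 → eax=45+7=52
sub edi, ecx → edi=49-63=-14
add eax, ecx → eax=52+63=115
halt.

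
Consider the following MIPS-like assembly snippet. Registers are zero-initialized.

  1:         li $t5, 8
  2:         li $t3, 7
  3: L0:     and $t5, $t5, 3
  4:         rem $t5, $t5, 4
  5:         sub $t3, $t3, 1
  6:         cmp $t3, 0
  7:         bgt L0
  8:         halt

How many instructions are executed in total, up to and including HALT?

38

after li $t5, 8: $t5=8
after li $t3, 7: $t3=7
after and $t5, $t5, 3: $t5=8&3=0
after rem $t5, $t5, 4: $t5=0%4=0
after sub $t3, $t3, 1: $t3=7-1=6
cmp $t3, 0  (cmp 6,0)
bgt L0: taken
after and $t5, $t5, 3: $t5=0&3=0
after rem $t5, $t5, 4: $t5=0%4=0
after sub $t3, $t3, 1: $t3=6-1=5
cmp $t3, 0  (cmp 5,0)
bgt L0: taken
after and $t5, $t5, 3: $t5=0&3=0
after rem $t5, $t5, 4: $t5=0%4=0
after sub $t3, $t3, 1: $t3=5-1=4
cmp $t3, 0  (cmp 4,0)
bgt L0: taken
after and $t5, $t5, 3: $t5=0&3=0
after rem $t5, $t5, 4: $t5=0%4=0
after sub $t3, $t3, 1: $t3=4-1=3
cmp $t3, 0  (cmp 3,0)
bgt L0: taken
after and $t5, $t5, 3: $t5=0&3=0
after rem $t5, $t5, 4: $t5=0%4=0
after sub $t3, $t3, 1: $t3=3-1=2
cmp $t3, 0  (cmp 2,0)
bgt L0: taken
after and $t5, $t5, 3: $t5=0&3=0
after rem $t5, $t5, 4: $t5=0%4=0
after sub $t3, $t3, 1: $t3=2-1=1
cmp $t3, 0  (cmp 1,0)
bgt L0: taken
after and $t5, $t5, 3: $t5=0&3=0
after rem $t5, $t5, 4: $t5=0%4=0
after sub $t3, $t3, 1: $t3=1-1=0
cmp $t3, 0  (cmp 0,0)
bgt L0: not taken
halt.
Total executed instructions: 38.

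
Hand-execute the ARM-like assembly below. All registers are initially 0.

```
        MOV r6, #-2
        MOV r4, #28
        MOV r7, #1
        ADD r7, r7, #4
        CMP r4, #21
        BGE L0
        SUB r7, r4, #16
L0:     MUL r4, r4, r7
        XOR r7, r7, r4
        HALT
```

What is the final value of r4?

140

r6=-2
r4=28
r7=1
r7=1+4=5
CMP r4, #21  (cmp 28,21)
BGE L0: taken
r4=28*5=140
r7=5^140=137
halt.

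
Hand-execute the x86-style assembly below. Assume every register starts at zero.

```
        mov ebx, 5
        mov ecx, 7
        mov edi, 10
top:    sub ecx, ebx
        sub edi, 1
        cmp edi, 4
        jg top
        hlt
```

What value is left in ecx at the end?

-23

after mov ebx, 5: ebx=5
after mov ecx, 7: ecx=7
after mov edi, 10: edi=10
after sub ecx, ebx: ecx=7-5=2
after sub edi, 1: edi=10-1=9
cmp edi, 4  (cmp 9,4)
jg top: taken
after sub ecx, ebx: ecx=2-5=-3
after sub edi, 1: edi=9-1=8
cmp edi, 4  (cmp 8,4)
jg top: taken
after sub ecx, ebx: ecx=(-3)-5=-8
after sub edi, 1: edi=8-1=7
cmp edi, 4  (cmp 7,4)
jg top: taken
after sub ecx, ebx: ecx=(-8)-5=-13
after sub edi, 1: edi=7-1=6
cmp edi, 4  (cmp 6,4)
jg top: taken
after sub ecx, ebx: ecx=(-13)-5=-18
after sub edi, 1: edi=6-1=5
cmp edi, 4  (cmp 5,4)
jg top: taken
after sub ecx, ebx: ecx=(-18)-5=-23
after sub edi, 1: edi=5-1=4
cmp edi, 4  (cmp 4,4)
jg top: not taken
halt.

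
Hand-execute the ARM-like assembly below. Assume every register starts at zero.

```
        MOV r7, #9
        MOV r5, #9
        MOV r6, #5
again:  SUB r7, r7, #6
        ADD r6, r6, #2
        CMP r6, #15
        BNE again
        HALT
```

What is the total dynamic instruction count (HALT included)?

after MOV r7, #9: r7=9
after MOV r5, #9: r5=9
after MOV r6, #5: r6=5
after SUB r7, r7, #6: r7=9-6=3
after ADD r6, r6, #2: r6=5+2=7
CMP r6, #15  (cmp 7,15)
BNE again: taken
after SUB r7, r7, #6: r7=3-6=-3
after ADD r6, r6, #2: r6=7+2=9
CMP r6, #15  (cmp 9,15)
BNE again: taken
after SUB r7, r7, #6: r7=(-3)-6=-9
after ADD r6, r6, #2: r6=9+2=11
CMP r6, #15  (cmp 11,15)
BNE again: taken
after SUB r7, r7, #6: r7=(-9)-6=-15
after ADD r6, r6, #2: r6=11+2=13
CMP r6, #15  (cmp 13,15)
BNE again: taken
after SUB r7, r7, #6: r7=(-15)-6=-21
after ADD r6, r6, #2: r6=13+2=15
CMP r6, #15  (cmp 15,15)
BNE again: not taken
halt.
Total executed instructions: 24.

24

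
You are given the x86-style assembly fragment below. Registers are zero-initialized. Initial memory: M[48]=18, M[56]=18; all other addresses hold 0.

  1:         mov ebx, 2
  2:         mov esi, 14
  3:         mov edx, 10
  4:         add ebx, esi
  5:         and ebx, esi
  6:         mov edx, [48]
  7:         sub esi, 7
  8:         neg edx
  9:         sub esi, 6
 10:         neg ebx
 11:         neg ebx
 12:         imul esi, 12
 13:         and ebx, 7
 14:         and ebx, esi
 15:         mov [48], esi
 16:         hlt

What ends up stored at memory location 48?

ebx=2
esi=14
edx=10
ebx=2+14=16
ebx=16&14=0
edx=M[48]=18
esi=14-7=7
edx=-(18)=-18
esi=7-6=1
ebx=-(0)=0
ebx=-(0)=0
esi=1*12=12
ebx=0&7=0
ebx=0&12=0
mov [48], esi → M[48]=12
halt.

12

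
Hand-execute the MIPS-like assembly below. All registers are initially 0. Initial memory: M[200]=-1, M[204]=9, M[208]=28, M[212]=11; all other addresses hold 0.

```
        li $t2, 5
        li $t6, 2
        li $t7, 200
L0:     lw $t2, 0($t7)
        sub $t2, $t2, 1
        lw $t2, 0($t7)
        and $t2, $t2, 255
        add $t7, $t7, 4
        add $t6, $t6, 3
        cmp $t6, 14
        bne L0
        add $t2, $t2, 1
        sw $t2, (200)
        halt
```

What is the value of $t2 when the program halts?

after li $t2, 5: $t2=5
after li $t6, 2: $t6=2
after li $t7, 200: $t7=200
after lw $t2, 0($t7): $t2=M[200]=-1
after sub $t2, $t2, 1: $t2=(-1)-1=-2
after lw $t2, 0($t7): $t2=M[200]=-1
after and $t2, $t2, 255: $t2=(-1)&255=255
after add $t7, $t7, 4: $t7=200+4=204
after add $t6, $t6, 3: $t6=2+3=5
cmp $t6, 14  (cmp 5,14)
bne L0: taken
after lw $t2, 0($t7): $t2=M[204]=9
after sub $t2, $t2, 1: $t2=9-1=8
after lw $t2, 0($t7): $t2=M[204]=9
after and $t2, $t2, 255: $t2=9&255=9
after add $t7, $t7, 4: $t7=204+4=208
after add $t6, $t6, 3: $t6=5+3=8
cmp $t6, 14  (cmp 8,14)
bne L0: taken
after lw $t2, 0($t7): $t2=M[208]=28
after sub $t2, $t2, 1: $t2=28-1=27
after lw $t2, 0($t7): $t2=M[208]=28
after and $t2, $t2, 255: $t2=28&255=28
after add $t7, $t7, 4: $t7=208+4=212
after add $t6, $t6, 3: $t6=8+3=11
cmp $t6, 14  (cmp 11,14)
bne L0: taken
after lw $t2, 0($t7): $t2=M[212]=11
after sub $t2, $t2, 1: $t2=11-1=10
after lw $t2, 0($t7): $t2=M[212]=11
after and $t2, $t2, 255: $t2=11&255=11
after add $t7, $t7, 4: $t7=212+4=216
after add $t6, $t6, 3: $t6=11+3=14
cmp $t6, 14  (cmp 14,14)
bne L0: not taken
after add $t2, $t2, 1: $t2=11+1=12
sw $t2, (200) → M[200]=12
halt.

12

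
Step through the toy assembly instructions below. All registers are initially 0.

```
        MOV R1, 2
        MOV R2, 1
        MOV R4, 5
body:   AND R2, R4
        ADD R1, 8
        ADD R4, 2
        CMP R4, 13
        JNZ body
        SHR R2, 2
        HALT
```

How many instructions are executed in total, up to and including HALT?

MOV R1, 2 → R1=2
MOV R2, 1 → R2=1
MOV R4, 5 → R4=5
AND R2, R4 → R2=1&5=1
ADD R1, 8 → R1=2+8=10
ADD R4, 2 → R4=5+2=7
CMP R4, 13  (cmp 7,13)
JNZ body: taken
AND R2, R4 → R2=1&7=1
ADD R1, 8 → R1=10+8=18
ADD R4, 2 → R4=7+2=9
CMP R4, 13  (cmp 9,13)
JNZ body: taken
AND R2, R4 → R2=1&9=1
ADD R1, 8 → R1=18+8=26
ADD R4, 2 → R4=9+2=11
CMP R4, 13  (cmp 11,13)
JNZ body: taken
AND R2, R4 → R2=1&11=1
ADD R1, 8 → R1=26+8=34
ADD R4, 2 → R4=11+2=13
CMP R4, 13  (cmp 13,13)
JNZ body: not taken
SHR R2, 2 → R2=1>>2=0
halt.
Total executed instructions: 25.

25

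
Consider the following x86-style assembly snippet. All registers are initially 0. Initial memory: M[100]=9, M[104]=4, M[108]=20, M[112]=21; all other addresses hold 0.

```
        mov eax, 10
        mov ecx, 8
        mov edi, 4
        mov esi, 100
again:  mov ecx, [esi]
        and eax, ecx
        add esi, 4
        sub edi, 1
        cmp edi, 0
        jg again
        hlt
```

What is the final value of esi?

116

mov eax, 10 → eax=10
mov ecx, 8 → ecx=8
mov edi, 4 → edi=4
mov esi, 100 → esi=100
mov ecx, [esi] → ecx=M[100]=9
and eax, ecx → eax=10&9=8
add esi, 4 → esi=100+4=104
sub edi, 1 → edi=4-1=3
cmp edi, 0  (cmp 3,0)
jg again: taken
mov ecx, [esi] → ecx=M[104]=4
and eax, ecx → eax=8&4=0
add esi, 4 → esi=104+4=108
sub edi, 1 → edi=3-1=2
cmp edi, 0  (cmp 2,0)
jg again: taken
mov ecx, [esi] → ecx=M[108]=20
and eax, ecx → eax=0&20=0
add esi, 4 → esi=108+4=112
sub edi, 1 → edi=2-1=1
cmp edi, 0  (cmp 1,0)
jg again: taken
mov ecx, [esi] → ecx=M[112]=21
and eax, ecx → eax=0&21=0
add esi, 4 → esi=112+4=116
sub edi, 1 → edi=1-1=0
cmp edi, 0  (cmp 0,0)
jg again: not taken
halt.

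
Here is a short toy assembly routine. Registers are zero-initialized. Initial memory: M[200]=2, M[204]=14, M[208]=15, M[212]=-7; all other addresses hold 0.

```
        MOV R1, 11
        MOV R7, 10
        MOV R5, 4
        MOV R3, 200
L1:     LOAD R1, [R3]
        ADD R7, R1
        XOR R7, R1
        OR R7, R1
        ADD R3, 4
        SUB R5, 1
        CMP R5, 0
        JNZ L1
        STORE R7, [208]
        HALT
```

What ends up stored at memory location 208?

R1=11
R7=10
R5=4
R3=200
R1=M[200]=2
R7=10+2=12
R7=12^2=14
R7=14|2=14
R3=200+4=204
R5=4-1=3
CMP R5, 0  (cmp 3,0)
JNZ L1: taken
R1=M[204]=14
R7=14+14=28
R7=28^14=18
R7=18|14=30
R3=204+4=208
R5=3-1=2
CMP R5, 0  (cmp 2,0)
JNZ L1: taken
R1=M[208]=15
R7=30+15=45
R7=45^15=34
R7=34|15=47
R3=208+4=212
R5=2-1=1
CMP R5, 0  (cmp 1,0)
JNZ L1: taken
R1=M[212]=-7
R7=47+(-7)=40
R7=40^(-7)=-47
R7=(-47)|(-7)=-7
R3=212+4=216
R5=1-1=0
CMP R5, 0  (cmp 0,0)
JNZ L1: not taken
STORE R7, [208] → M[208]=-7
halt.

-7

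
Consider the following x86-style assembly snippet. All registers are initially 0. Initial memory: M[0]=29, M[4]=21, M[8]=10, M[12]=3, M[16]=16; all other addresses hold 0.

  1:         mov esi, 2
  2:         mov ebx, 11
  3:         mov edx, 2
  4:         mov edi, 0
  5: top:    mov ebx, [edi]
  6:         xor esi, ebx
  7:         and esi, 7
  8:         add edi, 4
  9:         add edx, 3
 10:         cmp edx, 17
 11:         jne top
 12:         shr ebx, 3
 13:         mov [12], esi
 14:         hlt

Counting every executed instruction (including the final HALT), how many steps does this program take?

42

after mov esi, 2: esi=2
after mov ebx, 11: ebx=11
after mov edx, 2: edx=2
after mov edi, 0: edi=0
after mov ebx, [edi]: ebx=M[0]=29
after xor esi, ebx: esi=2^29=31
after and esi, 7: esi=31&7=7
after add edi, 4: edi=0+4=4
after add edx, 3: edx=2+3=5
cmp edx, 17  (cmp 5,17)
jne top: taken
after mov ebx, [edi]: ebx=M[4]=21
after xor esi, ebx: esi=7^21=18
after and esi, 7: esi=18&7=2
after add edi, 4: edi=4+4=8
after add edx, 3: edx=5+3=8
cmp edx, 17  (cmp 8,17)
jne top: taken
after mov ebx, [edi]: ebx=M[8]=10
after xor esi, ebx: esi=2^10=8
after and esi, 7: esi=8&7=0
after add edi, 4: edi=8+4=12
after add edx, 3: edx=8+3=11
cmp edx, 17  (cmp 11,17)
jne top: taken
after mov ebx, [edi]: ebx=M[12]=3
after xor esi, ebx: esi=0^3=3
after and esi, 7: esi=3&7=3
after add edi, 4: edi=12+4=16
after add edx, 3: edx=11+3=14
cmp edx, 17  (cmp 14,17)
jne top: taken
after mov ebx, [edi]: ebx=M[16]=16
after xor esi, ebx: esi=3^16=19
after and esi, 7: esi=19&7=3
after add edi, 4: edi=16+4=20
after add edx, 3: edx=14+3=17
cmp edx, 17  (cmp 17,17)
jne top: not taken
after shr ebx, 3: ebx=16>>3=2
mov [12], esi → M[12]=3
halt.
Total executed instructions: 42.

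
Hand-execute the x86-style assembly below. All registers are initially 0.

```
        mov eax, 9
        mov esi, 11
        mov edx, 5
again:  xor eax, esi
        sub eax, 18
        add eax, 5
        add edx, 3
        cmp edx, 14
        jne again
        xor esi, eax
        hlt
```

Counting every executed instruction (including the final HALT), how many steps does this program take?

23

after mov eax, 9: eax=9
after mov esi, 11: esi=11
after mov edx, 5: edx=5
after xor eax, esi: eax=9^11=2
after sub eax, 18: eax=2-18=-16
after add eax, 5: eax=(-16)+5=-11
after add edx, 3: edx=5+3=8
cmp edx, 14  (cmp 8,14)
jne again: taken
after xor eax, esi: eax=(-11)^11=-2
after sub eax, 18: eax=(-2)-18=-20
after add eax, 5: eax=(-20)+5=-15
after add edx, 3: edx=8+3=11
cmp edx, 14  (cmp 11,14)
jne again: taken
after xor eax, esi: eax=(-15)^11=-6
after sub eax, 18: eax=(-6)-18=-24
after add eax, 5: eax=(-24)+5=-19
after add edx, 3: edx=11+3=14
cmp edx, 14  (cmp 14,14)
jne again: not taken
after xor esi, eax: esi=11^(-19)=-26
halt.
Total executed instructions: 23.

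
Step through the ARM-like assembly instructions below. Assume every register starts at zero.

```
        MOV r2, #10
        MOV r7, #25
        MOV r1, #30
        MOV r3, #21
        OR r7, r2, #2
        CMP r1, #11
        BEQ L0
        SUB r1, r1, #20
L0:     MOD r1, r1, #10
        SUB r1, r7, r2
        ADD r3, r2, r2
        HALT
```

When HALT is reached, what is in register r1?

0

MOV r2, #10 → r2=10
MOV r7, #25 → r7=25
MOV r1, #30 → r1=30
MOV r3, #21 → r3=21
OR r7, r2, #2 → r7=10|2=10
CMP r1, #11  (cmp 30,11)
BEQ L0: not taken
SUB r1, r1, #20 → r1=30-20=10
MOD r1, r1, #10 → r1=10%10=0
SUB r1, r7, r2 → r1=10-10=0
ADD r3, r2, r2 → r3=10+10=20
halt.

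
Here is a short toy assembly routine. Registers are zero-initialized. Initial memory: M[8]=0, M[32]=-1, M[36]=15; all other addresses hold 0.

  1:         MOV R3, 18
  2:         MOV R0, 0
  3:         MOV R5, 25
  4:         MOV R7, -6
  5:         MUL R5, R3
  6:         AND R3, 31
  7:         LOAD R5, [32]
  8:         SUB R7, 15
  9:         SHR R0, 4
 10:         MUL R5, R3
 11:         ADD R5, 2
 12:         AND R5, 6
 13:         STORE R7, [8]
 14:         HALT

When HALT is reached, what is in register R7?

MOV R3, 18 → R3=18
MOV R0, 0 → R0=0
MOV R5, 25 → R5=25
MOV R7, -6 → R7=-6
MUL R5, R3 → R5=25*18=450
AND R3, 31 → R3=18&31=18
LOAD R5, [32] → R5=M[32]=-1
SUB R7, 15 → R7=(-6)-15=-21
SHR R0, 4 → R0=0>>4=0
MUL R5, R3 → R5=(-1)*18=-18
ADD R5, 2 → R5=(-18)+2=-16
AND R5, 6 → R5=(-16)&6=0
STORE R7, [8] → M[8]=-21
halt.

-21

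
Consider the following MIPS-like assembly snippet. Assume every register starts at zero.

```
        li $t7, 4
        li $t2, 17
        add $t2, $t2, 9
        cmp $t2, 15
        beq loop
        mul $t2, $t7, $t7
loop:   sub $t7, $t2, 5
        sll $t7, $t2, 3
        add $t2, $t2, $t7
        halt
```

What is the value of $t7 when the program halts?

after li $t7, 4: $t7=4
after li $t2, 17: $t2=17
after add $t2, $t2, 9: $t2=17+9=26
cmp $t2, 15  (cmp 26,15)
beq loop: not taken
after mul $t2, $t7, $t7: $t2=4*4=16
after sub $t7, $t2, 5: $t7=16-5=11
after sll $t7, $t2, 3: $t7=16<<3=128
after add $t2, $t2, $t7: $t2=16+128=144
halt.

128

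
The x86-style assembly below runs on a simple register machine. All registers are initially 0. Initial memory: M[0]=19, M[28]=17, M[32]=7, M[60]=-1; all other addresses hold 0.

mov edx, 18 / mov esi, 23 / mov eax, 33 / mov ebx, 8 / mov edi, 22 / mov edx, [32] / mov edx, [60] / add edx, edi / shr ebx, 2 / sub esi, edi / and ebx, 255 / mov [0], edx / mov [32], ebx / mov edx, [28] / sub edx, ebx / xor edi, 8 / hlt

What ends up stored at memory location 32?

2

after mov edx, 18: edx=18
after mov esi, 23: esi=23
after mov eax, 33: eax=33
after mov ebx, 8: ebx=8
after mov edi, 22: edi=22
after mov edx, [32]: edx=M[32]=7
after mov edx, [60]: edx=M[60]=-1
after add edx, edi: edx=(-1)+22=21
after shr ebx, 2: ebx=8>>2=2
after sub esi, edi: esi=23-22=1
after and ebx, 255: ebx=2&255=2
mov [0], edx → M[0]=21
mov [32], ebx → M[32]=2
after mov edx, [28]: edx=M[28]=17
after sub edx, ebx: edx=17-2=15
after xor edi, 8: edi=22^8=30
halt.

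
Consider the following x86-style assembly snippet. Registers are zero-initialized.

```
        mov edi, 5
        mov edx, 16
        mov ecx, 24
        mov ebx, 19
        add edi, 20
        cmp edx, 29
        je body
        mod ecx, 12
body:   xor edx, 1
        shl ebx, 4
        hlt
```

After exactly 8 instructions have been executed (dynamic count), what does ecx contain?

0

after mov edi, 5: edi=5
after mov edx, 16: edx=16
after mov ecx, 24: ecx=24
after mov ebx, 19: ebx=19
after add edi, 20: edi=5+20=25
cmp edx, 29  (cmp 16,29)
je body: not taken
after mod ecx, 12: ecx=24%12=0
After step 8: ecx = 0.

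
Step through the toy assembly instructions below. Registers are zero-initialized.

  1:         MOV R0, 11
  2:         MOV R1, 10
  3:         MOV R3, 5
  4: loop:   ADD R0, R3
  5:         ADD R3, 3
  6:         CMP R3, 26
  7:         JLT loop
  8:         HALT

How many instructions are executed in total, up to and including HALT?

32

MOV R0, 11 → R0=11
MOV R1, 10 → R1=10
MOV R3, 5 → R3=5
ADD R0, R3 → R0=11+5=16
ADD R3, 3 → R3=5+3=8
CMP R3, 26  (cmp 8,26)
JLT loop: taken
ADD R0, R3 → R0=16+8=24
ADD R3, 3 → R3=8+3=11
CMP R3, 26  (cmp 11,26)
JLT loop: taken
ADD R0, R3 → R0=24+11=35
ADD R3, 3 → R3=11+3=14
CMP R3, 26  (cmp 14,26)
JLT loop: taken
ADD R0, R3 → R0=35+14=49
ADD R3, 3 → R3=14+3=17
CMP R3, 26  (cmp 17,26)
JLT loop: taken
ADD R0, R3 → R0=49+17=66
ADD R3, 3 → R3=17+3=20
CMP R3, 26  (cmp 20,26)
JLT loop: taken
ADD R0, R3 → R0=66+20=86
ADD R3, 3 → R3=20+3=23
CMP R3, 26  (cmp 23,26)
JLT loop: taken
ADD R0, R3 → R0=86+23=109
ADD R3, 3 → R3=23+3=26
CMP R3, 26  (cmp 26,26)
JLT loop: not taken
halt.
Total executed instructions: 32.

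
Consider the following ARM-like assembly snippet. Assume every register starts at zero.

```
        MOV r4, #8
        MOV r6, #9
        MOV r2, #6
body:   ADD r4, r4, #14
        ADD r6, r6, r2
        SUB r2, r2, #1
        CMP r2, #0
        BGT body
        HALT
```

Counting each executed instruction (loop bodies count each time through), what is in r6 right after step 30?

r4=8
r6=9
r2=6
r4=8+14=22
r6=9+6=15
r2=6-1=5
CMP r2, #0  (cmp 5,0)
BGT body: taken
r4=22+14=36
r6=15+5=20
r2=5-1=4
CMP r2, #0  (cmp 4,0)
BGT body: taken
r4=36+14=50
r6=20+4=24
r2=4-1=3
CMP r2, #0  (cmp 3,0)
BGT body: taken
r4=50+14=64
r6=24+3=27
r2=3-1=2
CMP r2, #0  (cmp 2,0)
BGT body: taken
r4=64+14=78
r6=27+2=29
r2=2-1=1
CMP r2, #0  (cmp 1,0)
BGT body: taken
r4=78+14=92
r6=29+1=30
After step 30: r6 = 30.

30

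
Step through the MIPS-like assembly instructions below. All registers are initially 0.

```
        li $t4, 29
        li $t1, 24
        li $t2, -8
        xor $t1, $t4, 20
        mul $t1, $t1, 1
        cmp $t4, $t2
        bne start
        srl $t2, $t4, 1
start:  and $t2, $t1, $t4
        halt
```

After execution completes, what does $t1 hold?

after li $t4, 29: $t4=29
after li $t1, 24: $t1=24
after li $t2, -8: $t2=-8
after xor $t1, $t4, 20: $t1=29^20=9
after mul $t1, $t1, 1: $t1=9*1=9
cmp $t4, $t2  (cmp 29,-8)
bne start: taken
after and $t2, $t1, $t4: $t2=9&29=9
halt.

9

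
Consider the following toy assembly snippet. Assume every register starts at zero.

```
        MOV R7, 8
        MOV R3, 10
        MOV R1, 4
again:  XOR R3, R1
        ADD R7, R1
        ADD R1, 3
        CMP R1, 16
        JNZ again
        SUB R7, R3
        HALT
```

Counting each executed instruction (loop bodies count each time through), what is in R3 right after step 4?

14

after MOV R7, 8: R7=8
after MOV R3, 10: R3=10
after MOV R1, 4: R1=4
after XOR R3, R1: R3=10^4=14
After step 4: R3 = 14.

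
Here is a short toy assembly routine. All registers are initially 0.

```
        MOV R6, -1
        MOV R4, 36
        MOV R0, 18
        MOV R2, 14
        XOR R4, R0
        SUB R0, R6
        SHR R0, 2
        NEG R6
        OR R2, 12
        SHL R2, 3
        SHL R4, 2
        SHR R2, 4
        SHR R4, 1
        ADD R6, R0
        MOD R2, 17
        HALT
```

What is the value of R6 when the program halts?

after MOV R6, -1: R6=-1
after MOV R4, 36: R4=36
after MOV R0, 18: R0=18
after MOV R2, 14: R2=14
after XOR R4, R0: R4=36^18=54
after SUB R0, R6: R0=18-(-1)=19
after SHR R0, 2: R0=19>>2=4
after NEG R6: R6=-(-1)=1
after OR R2, 12: R2=14|12=14
after SHL R2, 3: R2=14<<3=112
after SHL R4, 2: R4=54<<2=216
after SHR R2, 4: R2=112>>4=7
after SHR R4, 1: R4=216>>1=108
after ADD R6, R0: R6=1+4=5
after MOD R2, 17: R2=7%17=7
halt.

5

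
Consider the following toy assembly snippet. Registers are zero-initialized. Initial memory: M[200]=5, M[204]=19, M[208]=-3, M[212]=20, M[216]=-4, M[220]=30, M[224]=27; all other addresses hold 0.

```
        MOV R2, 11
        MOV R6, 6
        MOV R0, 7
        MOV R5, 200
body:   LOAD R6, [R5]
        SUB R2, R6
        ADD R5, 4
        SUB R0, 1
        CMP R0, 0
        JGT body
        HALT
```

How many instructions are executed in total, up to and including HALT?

R2=11
R6=6
R0=7
R5=200
R6=M[200]=5
R2=11-5=6
R5=200+4=204
R0=7-1=6
CMP R0, 0  (cmp 6,0)
JGT body: taken
R6=M[204]=19
R2=6-19=-13
R5=204+4=208
R0=6-1=5
CMP R0, 0  (cmp 5,0)
JGT body: taken
R6=M[208]=-3
R2=(-13)-(-3)=-10
R5=208+4=212
R0=5-1=4
CMP R0, 0  (cmp 4,0)
JGT body: taken
R6=M[212]=20
R2=(-10)-20=-30
R5=212+4=216
R0=4-1=3
CMP R0, 0  (cmp 3,0)
JGT body: taken
R6=M[216]=-4
R2=(-30)-(-4)=-26
R5=216+4=220
R0=3-1=2
CMP R0, 0  (cmp 2,0)
JGT body: taken
R6=M[220]=30
R2=(-26)-30=-56
R5=220+4=224
R0=2-1=1
CMP R0, 0  (cmp 1,0)
JGT body: taken
R6=M[224]=27
R2=(-56)-27=-83
R5=224+4=228
R0=1-1=0
CMP R0, 0  (cmp 0,0)
JGT body: not taken
halt.
Total executed instructions: 47.

47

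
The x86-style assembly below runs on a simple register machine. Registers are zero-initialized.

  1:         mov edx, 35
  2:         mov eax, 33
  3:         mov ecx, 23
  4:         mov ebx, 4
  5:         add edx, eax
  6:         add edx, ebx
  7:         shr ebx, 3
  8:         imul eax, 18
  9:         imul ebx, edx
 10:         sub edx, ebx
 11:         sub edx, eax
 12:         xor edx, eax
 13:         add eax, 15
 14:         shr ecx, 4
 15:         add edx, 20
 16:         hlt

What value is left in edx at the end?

-72

edx=35
eax=33
ecx=23
ebx=4
edx=35+33=68
edx=68+4=72
ebx=4>>3=0
eax=33*18=594
ebx=0*72=0
edx=72-0=72
edx=72-594=-522
edx=(-522)^594=-92
eax=594+15=609
ecx=23>>4=1
edx=(-92)+20=-72
halt.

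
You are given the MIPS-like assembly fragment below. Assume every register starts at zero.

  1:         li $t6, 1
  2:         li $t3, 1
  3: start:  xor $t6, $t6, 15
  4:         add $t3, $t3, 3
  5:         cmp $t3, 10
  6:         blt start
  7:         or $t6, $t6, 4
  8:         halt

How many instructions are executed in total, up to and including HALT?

16

li $t6, 1 → $t6=1
li $t3, 1 → $t3=1
xor $t6, $t6, 15 → $t6=1^15=14
add $t3, $t3, 3 → $t3=1+3=4
cmp $t3, 10  (cmp 4,10)
blt start: taken
xor $t6, $t6, 15 → $t6=14^15=1
add $t3, $t3, 3 → $t3=4+3=7
cmp $t3, 10  (cmp 7,10)
blt start: taken
xor $t6, $t6, 15 → $t6=1^15=14
add $t3, $t3, 3 → $t3=7+3=10
cmp $t3, 10  (cmp 10,10)
blt start: not taken
or $t6, $t6, 4 → $t6=14|4=14
halt.
Total executed instructions: 16.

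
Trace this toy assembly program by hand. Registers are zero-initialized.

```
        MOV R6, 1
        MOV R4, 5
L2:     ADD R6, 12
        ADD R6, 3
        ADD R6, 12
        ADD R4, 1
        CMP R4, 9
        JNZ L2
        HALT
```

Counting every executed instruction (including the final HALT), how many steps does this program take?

R6=1
R4=5
R6=1+12=13
R6=13+3=16
R6=16+12=28
R4=5+1=6
CMP R4, 9  (cmp 6,9)
JNZ L2: taken
R6=28+12=40
R6=40+3=43
R6=43+12=55
R4=6+1=7
CMP R4, 9  (cmp 7,9)
JNZ L2: taken
R6=55+12=67
R6=67+3=70
R6=70+12=82
R4=7+1=8
CMP R4, 9  (cmp 8,9)
JNZ L2: taken
R6=82+12=94
R6=94+3=97
R6=97+12=109
R4=8+1=9
CMP R4, 9  (cmp 9,9)
JNZ L2: not taken
halt.
Total executed instructions: 27.

27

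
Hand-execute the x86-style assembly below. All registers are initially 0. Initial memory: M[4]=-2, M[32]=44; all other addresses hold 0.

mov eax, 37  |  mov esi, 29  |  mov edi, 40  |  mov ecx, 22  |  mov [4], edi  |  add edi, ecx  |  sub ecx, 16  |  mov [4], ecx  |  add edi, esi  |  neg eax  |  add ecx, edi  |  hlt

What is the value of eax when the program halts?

mov eax, 37 → eax=37
mov esi, 29 → esi=29
mov edi, 40 → edi=40
mov ecx, 22 → ecx=22
mov [4], edi → M[4]=40
add edi, ecx → edi=40+22=62
sub ecx, 16 → ecx=22-16=6
mov [4], ecx → M[4]=6
add edi, esi → edi=62+29=91
neg eax → eax=-(37)=-37
add ecx, edi → ecx=6+91=97
halt.

-37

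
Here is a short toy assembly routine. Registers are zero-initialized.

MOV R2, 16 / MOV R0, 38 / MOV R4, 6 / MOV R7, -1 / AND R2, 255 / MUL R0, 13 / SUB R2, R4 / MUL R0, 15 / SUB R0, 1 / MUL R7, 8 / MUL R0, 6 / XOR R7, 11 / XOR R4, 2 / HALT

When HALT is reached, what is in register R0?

44454

MOV R2, 16 → R2=16
MOV R0, 38 → R0=38
MOV R4, 6 → R4=6
MOV R7, -1 → R7=-1
AND R2, 255 → R2=16&255=16
MUL R0, 13 → R0=38*13=494
SUB R2, R4 → R2=16-6=10
MUL R0, 15 → R0=494*15=7410
SUB R0, 1 → R0=7410-1=7409
MUL R7, 8 → R7=(-1)*8=-8
MUL R0, 6 → R0=7409*6=44454
XOR R7, 11 → R7=(-8)^11=-13
XOR R4, 2 → R4=6^2=4
halt.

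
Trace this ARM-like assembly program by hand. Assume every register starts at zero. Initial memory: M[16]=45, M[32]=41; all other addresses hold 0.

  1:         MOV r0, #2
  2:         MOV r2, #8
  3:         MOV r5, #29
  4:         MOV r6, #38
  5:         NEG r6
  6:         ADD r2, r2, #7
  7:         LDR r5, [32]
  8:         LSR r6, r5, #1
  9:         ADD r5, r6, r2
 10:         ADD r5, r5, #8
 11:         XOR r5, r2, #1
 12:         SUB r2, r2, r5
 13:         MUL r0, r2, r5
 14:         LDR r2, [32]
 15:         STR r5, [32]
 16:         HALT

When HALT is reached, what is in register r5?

after MOV r0, #2: r0=2
after MOV r2, #8: r2=8
after MOV r5, #29: r5=29
after MOV r6, #38: r6=38
after NEG r6: r6=-(38)=-38
after ADD r2, r2, #7: r2=8+7=15
after LDR r5, [32]: r5=M[32]=41
after LSR r6, r5, #1: r6=41>>1=20
after ADD r5, r6, r2: r5=20+15=35
after ADD r5, r5, #8: r5=35+8=43
after XOR r5, r2, #1: r5=15^1=14
after SUB r2, r2, r5: r2=15-14=1
after MUL r0, r2, r5: r0=1*14=14
after LDR r2, [32]: r2=M[32]=41
STR r5, [32] → M[32]=14
halt.

14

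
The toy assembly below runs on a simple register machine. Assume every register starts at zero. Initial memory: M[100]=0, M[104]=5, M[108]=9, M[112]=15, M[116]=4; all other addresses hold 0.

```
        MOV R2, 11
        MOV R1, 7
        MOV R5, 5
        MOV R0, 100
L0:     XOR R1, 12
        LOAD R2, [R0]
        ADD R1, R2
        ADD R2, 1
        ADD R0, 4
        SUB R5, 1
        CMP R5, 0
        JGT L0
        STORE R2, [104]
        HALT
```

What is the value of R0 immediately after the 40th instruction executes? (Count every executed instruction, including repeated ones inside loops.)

after MOV R2, 11: R2=11
after MOV R1, 7: R1=7
after MOV R5, 5: R5=5
after MOV R0, 100: R0=100
after XOR R1, 12: R1=7^12=11
after LOAD R2, [R0]: R2=M[100]=0
after ADD R1, R2: R1=11+0=11
after ADD R2, 1: R2=0+1=1
after ADD R0, 4: R0=100+4=104
after SUB R5, 1: R5=5-1=4
CMP R5, 0  (cmp 4,0)
JGT L0: taken
after XOR R1, 12: R1=11^12=7
after LOAD R2, [R0]: R2=M[104]=5
after ADD R1, R2: R1=7+5=12
after ADD R2, 1: R2=5+1=6
after ADD R0, 4: R0=104+4=108
after SUB R5, 1: R5=4-1=3
CMP R5, 0  (cmp 3,0)
JGT L0: taken
after XOR R1, 12: R1=12^12=0
after LOAD R2, [R0]: R2=M[108]=9
after ADD R1, R2: R1=0+9=9
after ADD R2, 1: R2=9+1=10
after ADD R0, 4: R0=108+4=112
after SUB R5, 1: R5=3-1=2
CMP R5, 0  (cmp 2,0)
JGT L0: taken
after XOR R1, 12: R1=9^12=5
after LOAD R2, [R0]: R2=M[112]=15
after ADD R1, R2: R1=5+15=20
after ADD R2, 1: R2=15+1=16
after ADD R0, 4: R0=112+4=116
after SUB R5, 1: R5=2-1=1
CMP R5, 0  (cmp 1,0)
JGT L0: taken
after XOR R1, 12: R1=20^12=24
after LOAD R2, [R0]: R2=M[116]=4
after ADD R1, R2: R1=24+4=28
after ADD R2, 1: R2=4+1=5
After step 40: R0 = 116.

116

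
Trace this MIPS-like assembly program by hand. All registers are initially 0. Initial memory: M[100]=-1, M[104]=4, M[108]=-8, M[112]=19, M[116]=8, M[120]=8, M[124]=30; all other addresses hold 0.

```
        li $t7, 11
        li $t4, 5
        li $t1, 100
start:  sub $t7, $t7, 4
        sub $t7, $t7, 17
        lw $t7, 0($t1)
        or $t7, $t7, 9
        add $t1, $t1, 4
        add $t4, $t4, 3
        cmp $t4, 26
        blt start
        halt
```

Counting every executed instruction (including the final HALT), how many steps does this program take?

li $t7, 11 → $t7=11
li $t4, 5 → $t4=5
li $t1, 100 → $t1=100
sub $t7, $t7, 4 → $t7=11-4=7
sub $t7, $t7, 17 → $t7=7-17=-10
lw $t7, 0($t1) → $t7=M[100]=-1
or $t7, $t7, 9 → $t7=(-1)|9=-1
add $t1, $t1, 4 → $t1=100+4=104
add $t4, $t4, 3 → $t4=5+3=8
cmp $t4, 26  (cmp 8,26)
blt start: taken
sub $t7, $t7, 4 → $t7=(-1)-4=-5
sub $t7, $t7, 17 → $t7=(-5)-17=-22
lw $t7, 0($t1) → $t7=M[104]=4
or $t7, $t7, 9 → $t7=4|9=13
add $t1, $t1, 4 → $t1=104+4=108
add $t4, $t4, 3 → $t4=8+3=11
cmp $t4, 26  (cmp 11,26)
blt start: taken
sub $t7, $t7, 4 → $t7=13-4=9
sub $t7, $t7, 17 → $t7=9-17=-8
lw $t7, 0($t1) → $t7=M[108]=-8
or $t7, $t7, 9 → $t7=(-8)|9=-7
add $t1, $t1, 4 → $t1=108+4=112
add $t4, $t4, 3 → $t4=11+3=14
cmp $t4, 26  (cmp 14,26)
blt start: taken
sub $t7, $t7, 4 → $t7=(-7)-4=-11
sub $t7, $t7, 17 → $t7=(-11)-17=-28
lw $t7, 0($t1) → $t7=M[112]=19
or $t7, $t7, 9 → $t7=19|9=27
add $t1, $t1, 4 → $t1=112+4=116
add $t4, $t4, 3 → $t4=14+3=17
cmp $t4, 26  (cmp 17,26)
blt start: taken
sub $t7, $t7, 4 → $t7=27-4=23
sub $t7, $t7, 17 → $t7=23-17=6
lw $t7, 0($t1) → $t7=M[116]=8
or $t7, $t7, 9 → $t7=8|9=9
add $t1, $t1, 4 → $t1=116+4=120
add $t4, $t4, 3 → $t4=17+3=20
cmp $t4, 26  (cmp 20,26)
blt start: taken
sub $t7, $t7, 4 → $t7=9-4=5
sub $t7, $t7, 17 → $t7=5-17=-12
lw $t7, 0($t1) → $t7=M[120]=8
or $t7, $t7, 9 → $t7=8|9=9
add $t1, $t1, 4 → $t1=120+4=124
add $t4, $t4, 3 → $t4=20+3=23
cmp $t4, 26  (cmp 23,26)
blt start: taken
sub $t7, $t7, 4 → $t7=9-4=5
sub $t7, $t7, 17 → $t7=5-17=-12
lw $t7, 0($t1) → $t7=M[124]=30
or $t7, $t7, 9 → $t7=30|9=31
add $t1, $t1, 4 → $t1=124+4=128
add $t4, $t4, 3 → $t4=23+3=26
cmp $t4, 26  (cmp 26,26)
blt start: not taken
halt.
Total executed instructions: 60.

60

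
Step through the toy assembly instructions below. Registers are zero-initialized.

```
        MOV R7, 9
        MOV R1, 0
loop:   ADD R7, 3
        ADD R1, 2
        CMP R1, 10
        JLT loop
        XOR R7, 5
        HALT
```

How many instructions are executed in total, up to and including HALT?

MOV R7, 9 → R7=9
MOV R1, 0 → R1=0
ADD R7, 3 → R7=9+3=12
ADD R1, 2 → R1=0+2=2
CMP R1, 10  (cmp 2,10)
JLT loop: taken
ADD R7, 3 → R7=12+3=15
ADD R1, 2 → R1=2+2=4
CMP R1, 10  (cmp 4,10)
JLT loop: taken
ADD R7, 3 → R7=15+3=18
ADD R1, 2 → R1=4+2=6
CMP R1, 10  (cmp 6,10)
JLT loop: taken
ADD R7, 3 → R7=18+3=21
ADD R1, 2 → R1=6+2=8
CMP R1, 10  (cmp 8,10)
JLT loop: taken
ADD R7, 3 → R7=21+3=24
ADD R1, 2 → R1=8+2=10
CMP R1, 10  (cmp 10,10)
JLT loop: not taken
XOR R7, 5 → R7=24^5=29
halt.
Total executed instructions: 24.

24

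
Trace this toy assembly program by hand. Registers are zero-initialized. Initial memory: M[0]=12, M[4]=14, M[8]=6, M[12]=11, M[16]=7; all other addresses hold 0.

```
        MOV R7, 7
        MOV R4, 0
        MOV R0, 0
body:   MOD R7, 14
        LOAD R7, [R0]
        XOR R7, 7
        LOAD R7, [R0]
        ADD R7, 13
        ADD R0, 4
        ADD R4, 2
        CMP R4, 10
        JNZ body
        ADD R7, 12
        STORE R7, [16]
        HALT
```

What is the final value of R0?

R7=7
R4=0
R0=0
R7=7%14=7
R7=M[0]=12
R7=12^7=11
R7=M[0]=12
R7=12+13=25
R0=0+4=4
R4=0+2=2
CMP R4, 10  (cmp 2,10)
JNZ body: taken
R7=25%14=11
R7=M[4]=14
R7=14^7=9
R7=M[4]=14
R7=14+13=27
R0=4+4=8
R4=2+2=4
CMP R4, 10  (cmp 4,10)
JNZ body: taken
R7=27%14=13
R7=M[8]=6
R7=6^7=1
R7=M[8]=6
R7=6+13=19
R0=8+4=12
R4=4+2=6
CMP R4, 10  (cmp 6,10)
JNZ body: taken
R7=19%14=5
R7=M[12]=11
R7=11^7=12
R7=M[12]=11
R7=11+13=24
R0=12+4=16
R4=6+2=8
CMP R4, 10  (cmp 8,10)
JNZ body: taken
R7=24%14=10
R7=M[16]=7
R7=7^7=0
R7=M[16]=7
R7=7+13=20
R0=16+4=20
R4=8+2=10
CMP R4, 10  (cmp 10,10)
JNZ body: not taken
R7=20+12=32
STORE R7, [16] → M[16]=32
halt.

20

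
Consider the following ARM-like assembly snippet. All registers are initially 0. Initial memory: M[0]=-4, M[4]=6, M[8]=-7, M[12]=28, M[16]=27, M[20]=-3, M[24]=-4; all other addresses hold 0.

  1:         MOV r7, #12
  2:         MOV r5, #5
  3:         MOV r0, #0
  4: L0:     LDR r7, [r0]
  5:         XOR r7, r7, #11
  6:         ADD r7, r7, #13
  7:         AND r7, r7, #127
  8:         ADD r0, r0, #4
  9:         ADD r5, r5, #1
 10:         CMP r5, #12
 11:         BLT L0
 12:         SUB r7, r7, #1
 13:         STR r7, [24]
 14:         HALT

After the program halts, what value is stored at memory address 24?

3

after MOV r7, #12: r7=12
after MOV r5, #5: r5=5
after MOV r0, #0: r0=0
after LDR r7, [r0]: r7=M[0]=-4
after XOR r7, r7, #11: r7=(-4)^11=-9
after ADD r7, r7, #13: r7=(-9)+13=4
after AND r7, r7, #127: r7=4&127=4
after ADD r0, r0, #4: r0=0+4=4
after ADD r5, r5, #1: r5=5+1=6
CMP r5, #12  (cmp 6,12)
BLT L0: taken
after LDR r7, [r0]: r7=M[4]=6
after XOR r7, r7, #11: r7=6^11=13
after ADD r7, r7, #13: r7=13+13=26
after AND r7, r7, #127: r7=26&127=26
after ADD r0, r0, #4: r0=4+4=8
after ADD r5, r5, #1: r5=6+1=7
CMP r5, #12  (cmp 7,12)
BLT L0: taken
after LDR r7, [r0]: r7=M[8]=-7
after XOR r7, r7, #11: r7=(-7)^11=-14
after ADD r7, r7, #13: r7=(-14)+13=-1
after AND r7, r7, #127: r7=(-1)&127=127
after ADD r0, r0, #4: r0=8+4=12
after ADD r5, r5, #1: r5=7+1=8
CMP r5, #12  (cmp 8,12)
BLT L0: taken
after LDR r7, [r0]: r7=M[12]=28
after XOR r7, r7, #11: r7=28^11=23
after ADD r7, r7, #13: r7=23+13=36
after AND r7, r7, #127: r7=36&127=36
after ADD r0, r0, #4: r0=12+4=16
after ADD r5, r5, #1: r5=8+1=9
CMP r5, #12  (cmp 9,12)
BLT L0: taken
after LDR r7, [r0]: r7=M[16]=27
after XOR r7, r7, #11: r7=27^11=16
after ADD r7, r7, #13: r7=16+13=29
after AND r7, r7, #127: r7=29&127=29
after ADD r0, r0, #4: r0=16+4=20
after ADD r5, r5, #1: r5=9+1=10
CMP r5, #12  (cmp 10,12)
BLT L0: taken
after LDR r7, [r0]: r7=M[20]=-3
after XOR r7, r7, #11: r7=(-3)^11=-10
after ADD r7, r7, #13: r7=(-10)+13=3
after AND r7, r7, #127: r7=3&127=3
after ADD r0, r0, #4: r0=20+4=24
after ADD r5, r5, #1: r5=10+1=11
CMP r5, #12  (cmp 11,12)
BLT L0: taken
after LDR r7, [r0]: r7=M[24]=-4
after XOR r7, r7, #11: r7=(-4)^11=-9
after ADD r7, r7, #13: r7=(-9)+13=4
after AND r7, r7, #127: r7=4&127=4
after ADD r0, r0, #4: r0=24+4=28
after ADD r5, r5, #1: r5=11+1=12
CMP r5, #12  (cmp 12,12)
BLT L0: not taken
after SUB r7, r7, #1: r7=4-1=3
STR r7, [24] → M[24]=3
halt.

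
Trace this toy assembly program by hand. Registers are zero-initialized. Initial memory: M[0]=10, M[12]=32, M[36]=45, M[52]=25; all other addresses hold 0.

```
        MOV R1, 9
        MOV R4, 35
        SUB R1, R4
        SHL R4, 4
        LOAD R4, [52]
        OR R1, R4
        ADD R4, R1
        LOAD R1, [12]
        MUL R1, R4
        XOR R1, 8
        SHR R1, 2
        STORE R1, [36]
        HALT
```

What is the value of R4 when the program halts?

24

MOV R1, 9 → R1=9
MOV R4, 35 → R4=35
SUB R1, R4 → R1=9-35=-26
SHL R4, 4 → R4=35<<4=560
LOAD R4, [52] → R4=M[52]=25
OR R1, R4 → R1=(-26)|25=-1
ADD R4, R1 → R4=25+(-1)=24
LOAD R1, [12] → R1=M[12]=32
MUL R1, R4 → R1=32*24=768
XOR R1, 8 → R1=768^8=776
SHR R1, 2 → R1=776>>2=194
STORE R1, [36] → M[36]=194
halt.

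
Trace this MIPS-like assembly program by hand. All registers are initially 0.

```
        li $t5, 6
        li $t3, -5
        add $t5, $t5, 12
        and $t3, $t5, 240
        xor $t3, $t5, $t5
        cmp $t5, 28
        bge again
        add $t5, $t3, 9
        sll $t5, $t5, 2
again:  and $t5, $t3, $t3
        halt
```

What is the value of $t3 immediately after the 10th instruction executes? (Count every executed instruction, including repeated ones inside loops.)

$t5=6
$t3=-5
$t5=6+12=18
$t3=18&240=16
$t3=18^18=0
cmp $t5, 28  (cmp 18,28)
bge again: not taken
$t5=0+9=9
$t5=9<<2=36
$t5=0&0=0
After step 10: $t3 = 0.

0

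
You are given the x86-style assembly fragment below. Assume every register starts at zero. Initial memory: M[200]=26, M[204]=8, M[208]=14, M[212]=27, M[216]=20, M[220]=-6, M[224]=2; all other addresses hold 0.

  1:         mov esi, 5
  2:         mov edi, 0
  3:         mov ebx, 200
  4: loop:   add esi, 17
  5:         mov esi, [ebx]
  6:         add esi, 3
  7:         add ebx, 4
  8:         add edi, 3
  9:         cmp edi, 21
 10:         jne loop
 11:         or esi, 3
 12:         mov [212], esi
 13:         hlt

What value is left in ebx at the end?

after mov esi, 5: esi=5
after mov edi, 0: edi=0
after mov ebx, 200: ebx=200
after add esi, 17: esi=5+17=22
after mov esi, [ebx]: esi=M[200]=26
after add esi, 3: esi=26+3=29
after add ebx, 4: ebx=200+4=204
after add edi, 3: edi=0+3=3
cmp edi, 21  (cmp 3,21)
jne loop: taken
after add esi, 17: esi=29+17=46
after mov esi, [ebx]: esi=M[204]=8
after add esi, 3: esi=8+3=11
after add ebx, 4: ebx=204+4=208
after add edi, 3: edi=3+3=6
cmp edi, 21  (cmp 6,21)
jne loop: taken
after add esi, 17: esi=11+17=28
after mov esi, [ebx]: esi=M[208]=14
after add esi, 3: esi=14+3=17
after add ebx, 4: ebx=208+4=212
after add edi, 3: edi=6+3=9
cmp edi, 21  (cmp 9,21)
jne loop: taken
after add esi, 17: esi=17+17=34
after mov esi, [ebx]: esi=M[212]=27
after add esi, 3: esi=27+3=30
after add ebx, 4: ebx=212+4=216
after add edi, 3: edi=9+3=12
cmp edi, 21  (cmp 12,21)
jne loop: taken
after add esi, 17: esi=30+17=47
after mov esi, [ebx]: esi=M[216]=20
after add esi, 3: esi=20+3=23
after add ebx, 4: ebx=216+4=220
after add edi, 3: edi=12+3=15
cmp edi, 21  (cmp 15,21)
jne loop: taken
after add esi, 17: esi=23+17=40
after mov esi, [ebx]: esi=M[220]=-6
after add esi, 3: esi=(-6)+3=-3
after add ebx, 4: ebx=220+4=224
after add edi, 3: edi=15+3=18
cmp edi, 21  (cmp 18,21)
jne loop: taken
after add esi, 17: esi=(-3)+17=14
after mov esi, [ebx]: esi=M[224]=2
after add esi, 3: esi=2+3=5
after add ebx, 4: ebx=224+4=228
after add edi, 3: edi=18+3=21
cmp edi, 21  (cmp 21,21)
jne loop: not taken
after or esi, 3: esi=5|3=7
mov [212], esi → M[212]=7
halt.

228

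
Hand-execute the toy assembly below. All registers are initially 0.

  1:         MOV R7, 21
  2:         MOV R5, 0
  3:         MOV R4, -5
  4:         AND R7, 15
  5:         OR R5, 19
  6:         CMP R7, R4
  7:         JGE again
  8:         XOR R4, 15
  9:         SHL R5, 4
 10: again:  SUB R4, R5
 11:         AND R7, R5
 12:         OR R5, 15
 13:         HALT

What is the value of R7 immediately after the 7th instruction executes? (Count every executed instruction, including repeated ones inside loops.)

MOV R7, 21 → R7=21
MOV R5, 0 → R5=0
MOV R4, -5 → R4=-5
AND R7, 15 → R7=21&15=5
OR R5, 19 → R5=0|19=19
CMP R7, R4  (cmp 5,-5)
JGE again: taken
After step 7: R7 = 5.

5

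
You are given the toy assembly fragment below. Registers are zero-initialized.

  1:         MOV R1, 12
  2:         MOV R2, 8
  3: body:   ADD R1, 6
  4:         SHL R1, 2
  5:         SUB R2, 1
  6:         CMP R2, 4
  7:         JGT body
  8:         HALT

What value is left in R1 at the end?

R1=12
R2=8
R1=12+6=18
R1=18<<2=72
R2=8-1=7
CMP R2, 4  (cmp 7,4)
JGT body: taken
R1=72+6=78
R1=78<<2=312
R2=7-1=6
CMP R2, 4  (cmp 6,4)
JGT body: taken
R1=312+6=318
R1=318<<2=1272
R2=6-1=5
CMP R2, 4  (cmp 5,4)
JGT body: taken
R1=1272+6=1278
R1=1278<<2=5112
R2=5-1=4
CMP R2, 4  (cmp 4,4)
JGT body: not taken
halt.

5112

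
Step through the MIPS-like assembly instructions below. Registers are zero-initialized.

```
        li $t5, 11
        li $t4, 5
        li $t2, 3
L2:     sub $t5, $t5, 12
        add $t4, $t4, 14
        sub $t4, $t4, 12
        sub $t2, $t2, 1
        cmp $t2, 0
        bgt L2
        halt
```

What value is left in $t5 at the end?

$t5=11
$t4=5
$t2=3
$t5=11-12=-1
$t4=5+14=19
$t4=19-12=7
$t2=3-1=2
cmp $t2, 0  (cmp 2,0)
bgt L2: taken
$t5=(-1)-12=-13
$t4=7+14=21
$t4=21-12=9
$t2=2-1=1
cmp $t2, 0  (cmp 1,0)
bgt L2: taken
$t5=(-13)-12=-25
$t4=9+14=23
$t4=23-12=11
$t2=1-1=0
cmp $t2, 0  (cmp 0,0)
bgt L2: not taken
halt.

-25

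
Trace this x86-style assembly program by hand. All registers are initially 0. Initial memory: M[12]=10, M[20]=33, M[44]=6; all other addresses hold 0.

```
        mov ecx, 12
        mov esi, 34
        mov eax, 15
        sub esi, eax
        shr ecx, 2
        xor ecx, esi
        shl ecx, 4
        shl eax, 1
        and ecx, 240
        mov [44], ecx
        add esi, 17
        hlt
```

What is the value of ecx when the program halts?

0

after mov ecx, 12: ecx=12
after mov esi, 34: esi=34
after mov eax, 15: eax=15
after sub esi, eax: esi=34-15=19
after shr ecx, 2: ecx=12>>2=3
after xor ecx, esi: ecx=3^19=16
after shl ecx, 4: ecx=16<<4=256
after shl eax, 1: eax=15<<1=30
after and ecx, 240: ecx=256&240=0
mov [44], ecx → M[44]=0
after add esi, 17: esi=19+17=36
halt.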